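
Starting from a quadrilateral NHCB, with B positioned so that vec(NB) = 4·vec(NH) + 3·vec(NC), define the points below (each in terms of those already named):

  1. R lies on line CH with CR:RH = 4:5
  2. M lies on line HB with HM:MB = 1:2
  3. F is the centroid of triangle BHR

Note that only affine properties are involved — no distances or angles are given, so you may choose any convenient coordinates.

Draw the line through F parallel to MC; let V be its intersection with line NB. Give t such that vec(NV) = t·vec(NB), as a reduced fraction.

t = 32/81

Set N = (0, 0), H = (1, 0), C = (0, 1), B = (4, 3); any affine frame gives the same invariant.
1. R lies on line CH with CR:RH = 4:5 ⇒ R = (4/9, 5/9)
2. M lies on line HB with HM:MB = 1:2 ⇒ M = (2, 1)
3. F is the centroid of triangle BHR ⇒ F = (49/27, 32/27)
through F parallel to MC: direction (-2, 0); meets NB at V = (128/81, 32/27)
V = N + t·(B−N) with t = 32/81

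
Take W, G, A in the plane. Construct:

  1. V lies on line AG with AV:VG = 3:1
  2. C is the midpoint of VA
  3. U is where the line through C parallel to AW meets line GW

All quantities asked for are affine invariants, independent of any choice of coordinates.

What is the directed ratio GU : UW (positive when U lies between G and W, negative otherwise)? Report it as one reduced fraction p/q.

GU:UW = 5/3

Assign W = (0, 0), G = (1, 0), A = (0, 1) — the answer is frame-independent, so this choice is without loss of generality.
1. V lies on line AG with AV:VG = 3:1 ⇒ V = (3/4, 1/4)
2. C is the midpoint of VA ⇒ C = (3/8, 5/8)
3. U is where the line through C parallel to AW meets line GW ⇒ U = (3/8, 0)
U = G + t·(W−G) with t = 5/8, so GU:UW = t:(1−t) = 5/8:3/8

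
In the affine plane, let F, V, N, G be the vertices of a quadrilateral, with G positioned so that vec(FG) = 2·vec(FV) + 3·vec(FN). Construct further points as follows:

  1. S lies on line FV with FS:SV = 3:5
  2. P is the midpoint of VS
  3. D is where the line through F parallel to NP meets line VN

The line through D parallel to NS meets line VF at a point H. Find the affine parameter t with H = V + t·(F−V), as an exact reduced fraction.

t = 2

Work in coordinates with F = (0, 0), V = (1, 0), N = (0, 1), G = (2, 3).
1. S lies on line FV with FS:SV = 3:5 ⇒ S = (3/8, 0)
2. P is the midpoint of VS ⇒ P = (11/16, 0)
3. D is where the line through F parallel to NP meets line VN ⇒ D = (-11/5, 16/5)
through D parallel to NS: direction (3/8, -1); meets VF at H = (-1, 0)
H = V + t·(F−V) with t = 2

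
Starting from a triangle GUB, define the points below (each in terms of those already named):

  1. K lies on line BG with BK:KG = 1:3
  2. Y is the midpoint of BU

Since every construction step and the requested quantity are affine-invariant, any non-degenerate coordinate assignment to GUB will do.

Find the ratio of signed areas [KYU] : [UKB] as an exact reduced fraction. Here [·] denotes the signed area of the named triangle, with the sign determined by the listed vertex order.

[KYU]:[UKB] = 1/2

Work in coordinates with G = (0, 0), U = (1, 0), B = (0, 1).
1. K lies on line BG with BK:KG = 1:3 ⇒ K = (0, 3/4)
2. Y is the midpoint of BU ⇒ Y = (1/2, 1/2)
2·[KYU] = -1/8, 2·[UKB] = -1/4
[KYU]:[UKB] = -1/8:-1/4 = 1/2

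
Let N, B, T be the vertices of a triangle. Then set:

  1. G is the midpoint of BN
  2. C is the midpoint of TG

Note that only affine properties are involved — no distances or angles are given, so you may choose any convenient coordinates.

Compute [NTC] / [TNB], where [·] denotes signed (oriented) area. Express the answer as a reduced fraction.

Set N = (0, 0), B = (1, 0), T = (0, 1); any affine frame gives the same invariant.
1. G is the midpoint of BN ⇒ G = (1/2, 0)
2. C is the midpoint of TG ⇒ C = (1/4, 1/2)
2·[NTC] = -1/4, 2·[TNB] = 1
[NTC]:[TNB] = -1/4:1 = -1/4

[NTC]:[TNB] = -1/4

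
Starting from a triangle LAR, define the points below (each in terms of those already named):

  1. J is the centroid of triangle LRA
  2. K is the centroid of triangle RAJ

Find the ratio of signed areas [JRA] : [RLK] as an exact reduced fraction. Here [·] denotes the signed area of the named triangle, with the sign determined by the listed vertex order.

Choose coordinates L = (0, 0), A = (1, 0), R = (0, 1).
1. J is the centroid of triangle LRA ⇒ J = (1/3, 1/3)
2. K is the centroid of triangle RAJ ⇒ K = (4/9, 4/9)
2·[JRA] = -1/3, 2·[RLK] = 4/9
[JRA]:[RLK] = -1/3:4/9 = -3/4

[JRA]:[RLK] = -3/4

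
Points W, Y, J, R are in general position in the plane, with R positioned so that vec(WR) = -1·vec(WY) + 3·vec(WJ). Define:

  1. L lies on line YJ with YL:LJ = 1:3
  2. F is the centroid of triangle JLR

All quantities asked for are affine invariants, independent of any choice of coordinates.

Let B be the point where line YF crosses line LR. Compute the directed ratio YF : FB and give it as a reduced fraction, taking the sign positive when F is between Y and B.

YF:FB = -2

Assign W = (0, 0), Y = (1, 0), J = (0, 1), R = (-1, 3) — the answer is frame-independent, so this choice is without loss of generality.
1. L lies on line YJ with YL:LJ = 1:3 ⇒ L = (3/4, 1/4)
2. F is the centroid of triangle JLR ⇒ F = (-1/12, 17/12)
line YF meets LR at B = (11/24, 17/24)
F = Y + t·(B−Y) with t = 2, so YF:FB = 2:-1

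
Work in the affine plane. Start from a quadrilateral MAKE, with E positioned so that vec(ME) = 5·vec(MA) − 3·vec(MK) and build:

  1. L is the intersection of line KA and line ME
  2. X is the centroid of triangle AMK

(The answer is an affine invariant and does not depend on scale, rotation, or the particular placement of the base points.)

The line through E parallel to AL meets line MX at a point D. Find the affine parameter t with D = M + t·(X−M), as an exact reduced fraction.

Work in coordinates with M = (0, 0), A = (1, 0), K = (0, 1), E = (5, -3).
1. L is the intersection of line KA and line ME ⇒ L = (5/2, -3/2)
2. X is the centroid of triangle AMK ⇒ X = (1/3, 1/3)
through E parallel to AL: direction (3/2, -3/2); meets MX at D = (1, 1)
D = M + t·(X−M) with t = 3

t = 3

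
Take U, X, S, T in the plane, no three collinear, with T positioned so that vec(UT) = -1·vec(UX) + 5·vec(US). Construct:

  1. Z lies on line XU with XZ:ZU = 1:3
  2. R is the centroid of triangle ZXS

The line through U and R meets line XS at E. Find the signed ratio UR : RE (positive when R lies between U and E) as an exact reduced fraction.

Work in coordinates with U = (0, 0), X = (1, 0), S = (0, 1), T = (-1, 5).
1. Z lies on line XU with XZ:ZU = 1:3 ⇒ Z = (3/4, 0)
2. R is the centroid of triangle ZXS ⇒ R = (7/12, 1/3)
line UR meets XS at E = (7/11, 4/11)
R = U + t·(E−U) with t = 11/12, so UR:RE = 11/12:1/12

UR:RE = 11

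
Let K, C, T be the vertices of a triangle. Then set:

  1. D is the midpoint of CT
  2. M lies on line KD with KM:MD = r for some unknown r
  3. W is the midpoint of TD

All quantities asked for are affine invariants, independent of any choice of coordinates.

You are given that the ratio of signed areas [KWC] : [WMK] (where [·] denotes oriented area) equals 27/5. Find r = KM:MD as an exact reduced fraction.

Set K = (0, 0), C = (1, 0), T = (0, 1); any affine frame gives the same invariant.
1. D is the midpoint of CT ⇒ D = (1/2, 1/2)
2. With KM:MD = r, write λ = r/(r+1) so M = K + λ·(D−K); M is affine-linear in λ
3. W is the midpoint of TD ⇒ W = (1/4, 3/4)
Every point depending on M is an affine combination of M and λ-independent points, so each such coordinate is linear in λ; the λ² term in each signed area is a multiple of (D−K)×(D−K) = 0, so 2·[KWC] and 2·[WMK] are each linear in λ. Evaluating at λ=0 and λ=1:
  2·[KWC] = -3/4,   2·[WMK] = -1/4·λ
So [KWC]:[WMK] = (-3/4) / (-1/4·λ). Setting this equal to 27/5:
  -3/4 = 27/5·(-1/4·λ)  ⇒  λ = 5/9
Then r = λ/(1−λ) = (5/9)/(4/9) = 5/4. Check: with r = 5/4, M = (5/18, 5/18) and [KWC]:[WMK] = 27/5 as required.

r = 5/4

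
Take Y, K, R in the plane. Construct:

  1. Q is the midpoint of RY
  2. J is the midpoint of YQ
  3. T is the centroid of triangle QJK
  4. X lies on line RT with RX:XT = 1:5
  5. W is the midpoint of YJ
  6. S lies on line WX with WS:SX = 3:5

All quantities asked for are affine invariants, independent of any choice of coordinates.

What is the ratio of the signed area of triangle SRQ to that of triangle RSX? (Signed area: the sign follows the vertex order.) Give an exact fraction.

[SRQ]:[RSX] = 12/35

Work in coordinates with Y = (0, 0), K = (1, 0), R = (0, 1).
1. Q is the midpoint of RY ⇒ Q = (0, 1/2)
2. J is the midpoint of YQ ⇒ J = (0, 1/4)
3. T is the centroid of triangle QJK ⇒ T = (1/3, 1/4)
4. X lies on line RT with RX:XT = 1:5 ⇒ X = (1/18, 7/8)
5. W is the midpoint of YJ ⇒ W = (0, 1/8)
6. S lies on line WX with WS:SX = 3:5 ⇒ S = (1/48, 13/32)
2·[SRQ] = 1/96, 2·[RSX] = 35/1152
[SRQ]:[RSX] = 1/96:35/1152 = 12/35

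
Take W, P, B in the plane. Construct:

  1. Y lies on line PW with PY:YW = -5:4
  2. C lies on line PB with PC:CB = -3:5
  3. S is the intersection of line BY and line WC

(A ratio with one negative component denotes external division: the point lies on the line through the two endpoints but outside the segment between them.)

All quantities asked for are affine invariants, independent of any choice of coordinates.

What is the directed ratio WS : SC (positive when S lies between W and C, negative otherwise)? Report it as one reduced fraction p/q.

Choose coordinates W = (0, 0), P = (1, 0), B = (0, 1).
1. Y lies on line PW with PY:YW = -5:4 ⇒ Y = (-4, 0)
2. C lies on line PB with PC:CB = -3:5 ⇒ C = (5/2, -3/2)
3. S is the intersection of line BY and line WC ⇒ S = (-20/17, 12/17)
S = W + t·(C−W) with t = -8/17, so WS:SC = t:(1−t) = -8/17:25/17

WS:SC = -8/25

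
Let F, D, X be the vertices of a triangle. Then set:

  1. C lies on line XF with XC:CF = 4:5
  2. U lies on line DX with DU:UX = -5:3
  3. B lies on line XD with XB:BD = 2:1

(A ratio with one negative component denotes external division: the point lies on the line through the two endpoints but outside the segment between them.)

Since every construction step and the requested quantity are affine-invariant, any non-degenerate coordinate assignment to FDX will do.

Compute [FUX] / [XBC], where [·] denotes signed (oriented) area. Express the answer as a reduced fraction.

[FUX]:[XBC] = 81/16

Choose coordinates F = (0, 0), D = (1, 0), X = (0, 1).
1. C lies on line XF with XC:CF = 4:5 ⇒ C = (0, 5/9)
2. U lies on line DX with DU:UX = -5:3 ⇒ U = (-3/2, 5/2)
3. B lies on line XD with XB:BD = 2:1 ⇒ B = (2/3, 1/3)
2·[FUX] = -3/2, 2·[XBC] = -8/27
[FUX]:[XBC] = -3/2:-8/27 = 81/16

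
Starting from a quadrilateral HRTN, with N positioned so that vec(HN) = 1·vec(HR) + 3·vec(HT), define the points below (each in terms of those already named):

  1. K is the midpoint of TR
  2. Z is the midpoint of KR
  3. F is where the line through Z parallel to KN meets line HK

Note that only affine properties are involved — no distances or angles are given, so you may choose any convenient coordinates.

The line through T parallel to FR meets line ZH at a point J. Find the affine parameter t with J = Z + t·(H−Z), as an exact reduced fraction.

Choose coordinates H = (0, 0), R = (1, 0), T = (0, 1), N = (1, 3).
1. K is the midpoint of TR ⇒ K = (1/2, 1/2)
2. Z is the midpoint of KR ⇒ Z = (3/4, 1/4)
3. F is where the line through Z parallel to KN meets line HK ⇒ F = (7/8, 7/8)
through T parallel to FR: direction (1/8, -7/8); meets ZH at J = (3/22, 1/22)
J = Z + t·(H−Z) with t = 9/11

t = 9/11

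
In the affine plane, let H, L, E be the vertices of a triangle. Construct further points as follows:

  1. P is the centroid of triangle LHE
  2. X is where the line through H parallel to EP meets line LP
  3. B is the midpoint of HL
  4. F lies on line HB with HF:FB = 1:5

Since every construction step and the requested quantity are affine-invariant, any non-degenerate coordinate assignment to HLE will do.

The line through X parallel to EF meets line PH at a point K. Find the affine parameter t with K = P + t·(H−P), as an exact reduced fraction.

Choose coordinates H = (0, 0), L = (1, 0), E = (0, 1).
1. P is the centroid of triangle LHE ⇒ P = (1/3, 1/3)
2. X is where the line through H parallel to EP meets line LP ⇒ X = (-1/3, 2/3)
3. B is the midpoint of HL ⇒ B = (1/2, 0)
4. F lies on line HB with HF:FB = 1:5 ⇒ F = (1/12, 0)
through X parallel to EF: direction (1/12, -1); meets PH at K = (-10/39, -10/39)
K = P + t·(H−P) with t = 23/13

t = 23/13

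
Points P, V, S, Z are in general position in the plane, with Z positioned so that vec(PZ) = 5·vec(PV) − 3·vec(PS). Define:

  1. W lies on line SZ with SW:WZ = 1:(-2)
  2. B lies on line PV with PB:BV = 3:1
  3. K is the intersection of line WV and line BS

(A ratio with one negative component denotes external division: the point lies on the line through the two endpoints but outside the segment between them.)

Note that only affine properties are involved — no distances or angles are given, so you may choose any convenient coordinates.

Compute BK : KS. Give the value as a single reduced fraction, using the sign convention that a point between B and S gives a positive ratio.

Assign P = (0, 0), V = (1, 0), S = (0, 1), Z = (5, -3) — the answer is frame-independent, so this choice is without loss of generality.
1. W lies on line SZ with SW:WZ = 1:(-2) ⇒ W = (-5, 5)
2. B lies on line PV with PB:BV = 3:1 ⇒ B = (3/4, 0)
3. K is the intersection of line WV and line BS ⇒ K = (1/3, 5/9)
K = B + t·(S−B) with t = 5/9, so BK:KS = t:(1−t) = 5/9:4/9

BK:KS = 5/4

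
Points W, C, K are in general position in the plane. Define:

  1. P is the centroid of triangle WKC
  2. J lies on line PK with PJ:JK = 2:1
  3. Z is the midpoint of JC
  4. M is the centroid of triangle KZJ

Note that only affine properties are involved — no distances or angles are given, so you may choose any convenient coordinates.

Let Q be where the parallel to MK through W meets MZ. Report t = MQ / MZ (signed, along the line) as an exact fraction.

Set W = (0, 0), C = (1, 0), K = (0, 1); any affine frame gives the same invariant.
1. P is the centroid of triangle WKC ⇒ P = (1/3, 1/3)
2. J lies on line PK with PJ:JK = 2:1 ⇒ J = (1/9, 7/9)
3. Z is the midpoint of JC ⇒ Z = (5/9, 7/18)
4. M is the centroid of triangle KZJ ⇒ M = (2/9, 13/18)
through W parallel to MK: direction (-2/9, 5/18); meets MZ at Q = (-34/9, 85/18)
Q = M + t·(Z−M) with t = -12

t = -12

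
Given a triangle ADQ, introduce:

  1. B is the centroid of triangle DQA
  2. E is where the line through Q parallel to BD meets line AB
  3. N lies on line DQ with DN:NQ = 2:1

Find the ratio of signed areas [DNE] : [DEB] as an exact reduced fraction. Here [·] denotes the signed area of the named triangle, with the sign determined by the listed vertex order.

[DNE]:[DEB] = -2/3

Choose coordinates A = (0, 0), D = (1, 0), Q = (0, 1).
1. B is the centroid of triangle DQA ⇒ B = (1/3, 1/3)
2. E is where the line through Q parallel to BD meets line AB ⇒ E = (2/3, 2/3)
3. N lies on line DQ with DN:NQ = 2:1 ⇒ N = (1/3, 2/3)
2·[DNE] = -2/9, 2·[DEB] = 1/3
[DNE]:[DEB] = -2/9:1/3 = -2/3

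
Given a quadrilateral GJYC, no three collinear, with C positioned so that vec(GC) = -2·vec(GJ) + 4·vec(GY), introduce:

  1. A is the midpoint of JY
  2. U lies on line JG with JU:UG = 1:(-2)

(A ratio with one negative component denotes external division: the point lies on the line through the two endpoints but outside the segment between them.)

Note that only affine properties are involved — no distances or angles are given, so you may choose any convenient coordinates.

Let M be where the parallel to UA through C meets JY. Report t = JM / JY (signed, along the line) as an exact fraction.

t = 9/2

Work in coordinates with G = (0, 0), J = (1, 0), Y = (0, 1), C = (-2, 4).
1. A is the midpoint of JY ⇒ A = (1/2, 1/2)
2. U lies on line JG with JU:UG = 1:(-2) ⇒ U = (2, 0)
through C parallel to UA: direction (-3/2, 1/2); meets JY at M = (-7/2, 9/2)
M = J + t·(Y−J) with t = 9/2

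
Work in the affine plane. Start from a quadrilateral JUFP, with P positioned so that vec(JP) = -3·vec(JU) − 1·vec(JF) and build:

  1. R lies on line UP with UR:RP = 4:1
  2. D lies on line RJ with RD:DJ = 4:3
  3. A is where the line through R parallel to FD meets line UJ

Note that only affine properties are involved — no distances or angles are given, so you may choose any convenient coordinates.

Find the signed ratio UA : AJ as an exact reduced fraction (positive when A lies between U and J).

UA:AJ = -124/77

Set J = (0, 0), U = (1, 0), F = (0, 1), P = (-3, -1); any affine frame gives the same invariant.
1. R lies on line UP with UR:RP = 4:1 ⇒ R = (-11/5, -4/5)
2. D lies on line RJ with RD:DJ = 4:3 ⇒ D = (-33/35, -12/35)
3. A is where the line through R parallel to FD meets line UJ ⇒ A = (-77/47, 0)
A = U + t·(J−U) with t = 124/47, so UA:AJ = t:(1−t) = 124/47:-77/47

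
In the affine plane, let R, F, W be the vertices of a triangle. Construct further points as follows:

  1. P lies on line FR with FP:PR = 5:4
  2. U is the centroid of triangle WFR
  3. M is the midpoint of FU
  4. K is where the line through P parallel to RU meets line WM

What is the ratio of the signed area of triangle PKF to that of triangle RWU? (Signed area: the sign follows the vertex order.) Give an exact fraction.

[PKF]:[RWU] = 80/243

Assign R = (0, 0), F = (1, 0), W = (0, 1) — the answer is frame-independent, so this choice is without loss of generality.
1. P lies on line FR with FP:PR = 5:4 ⇒ P = (4/9, 0)
2. U is the centroid of triangle WFR ⇒ U = (1/3, 1/3)
3. M is the midpoint of FU ⇒ M = (2/3, 1/6)
4. K is where the line through P parallel to RU meets line WM ⇒ K = (52/81, 16/81)
2·[PKF] = -80/729, 2·[RWU] = -1/3
[PKF]:[RWU] = -80/729:-1/3 = 80/243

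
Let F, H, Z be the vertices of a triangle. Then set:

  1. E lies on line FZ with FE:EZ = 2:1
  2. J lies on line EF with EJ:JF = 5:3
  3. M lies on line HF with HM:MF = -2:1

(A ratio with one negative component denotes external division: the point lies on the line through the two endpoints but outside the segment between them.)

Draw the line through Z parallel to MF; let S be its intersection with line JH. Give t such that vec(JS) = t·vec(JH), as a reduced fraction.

t = -3

Choose coordinates F = (0, 0), H = (1, 0), Z = (0, 1).
1. E lies on line FZ with FE:EZ = 2:1 ⇒ E = (0, 2/3)
2. J lies on line EF with EJ:JF = 5:3 ⇒ J = (0, 1/4)
3. M lies on line HF with HM:MF = -2:1 ⇒ M = (-1, 0)
through Z parallel to MF: direction (1, 0); meets JH at S = (-3, 1)
S = J + t·(H−J) with t = -3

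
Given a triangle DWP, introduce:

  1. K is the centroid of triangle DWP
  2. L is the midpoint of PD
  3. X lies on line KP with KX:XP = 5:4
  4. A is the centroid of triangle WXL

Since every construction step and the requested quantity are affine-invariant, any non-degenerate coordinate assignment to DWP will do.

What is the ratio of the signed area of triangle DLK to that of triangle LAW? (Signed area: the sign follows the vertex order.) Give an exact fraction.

Set D = (0, 0), W = (1, 0), P = (0, 1); any affine frame gives the same invariant.
1. K is the centroid of triangle DWP ⇒ K = (1/3, 1/3)
2. L is the midpoint of PD ⇒ L = (0, 1/2)
3. X lies on line KP with KX:XP = 5:4 ⇒ X = (4/27, 19/27)
4. A is the centroid of triangle WXL ⇒ A = (31/81, 65/162)
2·[DLK] = -1/6, 2·[LAW] = -5/54
[DLK]:[LAW] = -1/6:-5/54 = 9/5

[DLK]:[LAW] = 9/5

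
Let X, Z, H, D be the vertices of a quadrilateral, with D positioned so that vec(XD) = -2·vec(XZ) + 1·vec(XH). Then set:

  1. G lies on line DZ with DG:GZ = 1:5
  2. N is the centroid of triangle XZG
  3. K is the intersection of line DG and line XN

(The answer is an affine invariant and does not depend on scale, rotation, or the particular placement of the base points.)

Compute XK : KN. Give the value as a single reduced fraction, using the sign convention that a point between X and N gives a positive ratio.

Work in coordinates with X = (0, 0), Z = (1, 0), H = (0, 1), D = (-2, 1).
1. G lies on line DZ with DG:GZ = 1:5 ⇒ G = (-3/2, 5/6)
2. N is the centroid of triangle XZG ⇒ N = (-1/6, 5/18)
3. K is the intersection of line DG and line XN ⇒ K = (-1/4, 5/12)
K = X + t·(N−X) with t = 3/2, so XK:KN = t:(1−t) = 3/2:-1/2

XK:KN = -3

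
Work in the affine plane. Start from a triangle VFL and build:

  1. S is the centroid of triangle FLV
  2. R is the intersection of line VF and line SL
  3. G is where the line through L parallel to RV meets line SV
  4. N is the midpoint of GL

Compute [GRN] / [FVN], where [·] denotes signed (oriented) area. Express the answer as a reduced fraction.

[GRN]:[FVN] = 1/2

Work in coordinates with V = (0, 0), F = (1, 0), L = (0, 1).
1. S is the centroid of triangle FLV ⇒ S = (1/3, 1/3)
2. R is the intersection of line VF and line SL ⇒ R = (1/2, 0)
3. G is where the line through L parallel to RV meets line SV ⇒ G = (1, 1)
4. N is the midpoint of GL ⇒ N = (1/2, 1)
2·[GRN] = -1/2, 2·[FVN] = -1
[GRN]:[FVN] = -1/2:-1 = 1/2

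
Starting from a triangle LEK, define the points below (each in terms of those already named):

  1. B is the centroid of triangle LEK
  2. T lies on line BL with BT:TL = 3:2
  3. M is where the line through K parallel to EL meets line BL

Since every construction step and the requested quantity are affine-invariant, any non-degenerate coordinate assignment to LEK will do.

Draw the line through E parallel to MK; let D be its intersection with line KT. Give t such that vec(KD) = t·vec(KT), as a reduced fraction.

Choose coordinates L = (0, 0), E = (1, 0), K = (0, 1).
1. B is the centroid of triangle LEK ⇒ B = (1/3, 1/3)
2. T lies on line BL with BT:TL = 3:2 ⇒ T = (2/15, 2/15)
3. M is where the line through K parallel to EL meets line BL ⇒ M = (1, 1)
through E parallel to MK: direction (-1, 0); meets KT at D = (2/13, 0)
D = K + t·(T−K) with t = 15/13

t = 15/13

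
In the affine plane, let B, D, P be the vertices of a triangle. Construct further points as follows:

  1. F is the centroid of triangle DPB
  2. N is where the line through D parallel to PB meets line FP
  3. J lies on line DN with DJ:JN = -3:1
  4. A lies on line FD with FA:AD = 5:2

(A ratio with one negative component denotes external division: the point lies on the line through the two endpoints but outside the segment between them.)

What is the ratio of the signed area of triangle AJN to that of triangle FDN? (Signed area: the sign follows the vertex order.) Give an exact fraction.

[AJN]:[FDN] = -1/7

Assign B = (0, 0), D = (1, 0), P = (0, 1) — the answer is frame-independent, so this choice is without loss of generality.
1. F is the centroid of triangle DPB ⇒ F = (1/3, 1/3)
2. N is where the line through D parallel to PB meets line FP ⇒ N = (1, -1)
3. J lies on line DN with DJ:JN = -3:1 ⇒ J = (1, -3/2)
4. A lies on line FD with FA:AD = 5:2 ⇒ A = (17/21, 2/21)
2·[AJN] = 2/21, 2·[FDN] = -2/3
[AJN]:[FDN] = 2/21:-2/3 = -1/7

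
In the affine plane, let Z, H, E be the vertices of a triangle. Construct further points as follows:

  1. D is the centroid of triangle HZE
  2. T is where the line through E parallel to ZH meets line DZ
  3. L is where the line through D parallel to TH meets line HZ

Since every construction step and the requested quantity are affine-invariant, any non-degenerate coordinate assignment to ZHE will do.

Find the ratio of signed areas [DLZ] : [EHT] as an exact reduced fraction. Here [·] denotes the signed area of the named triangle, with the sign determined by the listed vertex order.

[DLZ]:[EHT] = -1/9

Assign Z = (0, 0), H = (1, 0), E = (0, 1) — the answer is frame-independent, so this choice is without loss of generality.
1. D is the centroid of triangle HZE ⇒ D = (1/3, 1/3)
2. T is where the line through E parallel to ZH meets line DZ ⇒ T = (1, 1)
3. L is where the line through D parallel to TH meets line HZ ⇒ L = (1/3, 0)
2·[DLZ] = -1/9, 2·[EHT] = 1
[DLZ]:[EHT] = -1/9:1 = -1/9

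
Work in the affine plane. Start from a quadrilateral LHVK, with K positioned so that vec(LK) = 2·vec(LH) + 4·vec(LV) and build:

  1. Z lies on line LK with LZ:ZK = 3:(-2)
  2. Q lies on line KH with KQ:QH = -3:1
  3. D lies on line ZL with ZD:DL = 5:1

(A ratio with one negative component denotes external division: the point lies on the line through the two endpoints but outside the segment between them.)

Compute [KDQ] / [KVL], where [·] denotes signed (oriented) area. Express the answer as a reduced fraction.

[KDQ]:[KVL] = 3/2

Set L = (0, 0), H = (1, 0), V = (0, 1), K = (2, 4); any affine frame gives the same invariant.
1. Z lies on line LK with LZ:ZK = 3:(-2) ⇒ Z = (6, 12)
2. Q lies on line KH with KQ:QH = -3:1 ⇒ Q = (1/2, -2)
3. D lies on line ZL with ZD:DL = 5:1 ⇒ D = (1, 2)
2·[KDQ] = 3, 2·[KVL] = 2
[KDQ]:[KVL] = 3:2 = 3/2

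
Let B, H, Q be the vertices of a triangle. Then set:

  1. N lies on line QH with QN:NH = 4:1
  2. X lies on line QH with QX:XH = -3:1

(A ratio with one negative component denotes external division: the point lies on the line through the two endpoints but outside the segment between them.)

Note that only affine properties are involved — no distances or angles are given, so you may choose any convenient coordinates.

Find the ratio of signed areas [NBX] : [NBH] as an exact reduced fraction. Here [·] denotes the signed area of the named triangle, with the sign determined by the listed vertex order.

Set B = (0, 0), H = (1, 0), Q = (0, 1); any affine frame gives the same invariant.
1. N lies on line QH with QN:NH = 4:1 ⇒ N = (4/5, 1/5)
2. X lies on line QH with QX:XH = -3:1 ⇒ X = (3/2, -1/2)
2·[NBX] = 7/10, 2·[NBH] = 1/5
[NBX]:[NBH] = 7/10:1/5 = 7/2

[NBX]:[NBH] = 7/2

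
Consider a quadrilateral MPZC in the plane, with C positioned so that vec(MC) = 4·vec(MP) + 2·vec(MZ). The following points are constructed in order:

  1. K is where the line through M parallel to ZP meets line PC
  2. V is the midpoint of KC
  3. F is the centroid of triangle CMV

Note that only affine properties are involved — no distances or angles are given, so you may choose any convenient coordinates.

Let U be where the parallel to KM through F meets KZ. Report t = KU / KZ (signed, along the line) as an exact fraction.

Work in coordinates with M = (0, 0), P = (1, 0), Z = (0, 1), C = (4, 2).
1. K is where the line through M parallel to ZP meets line PC ⇒ K = (2/5, -2/5)
2. V is the midpoint of KC ⇒ V = (11/5, 4/5)
3. F is the centroid of triangle CMV ⇒ F = (31/15, 14/15)
through F parallel to KM: direction (-2/5, 2/5); meets KZ at U = (-4/5, 19/5)
U = K + t·(Z−K) with t = 3

t = 3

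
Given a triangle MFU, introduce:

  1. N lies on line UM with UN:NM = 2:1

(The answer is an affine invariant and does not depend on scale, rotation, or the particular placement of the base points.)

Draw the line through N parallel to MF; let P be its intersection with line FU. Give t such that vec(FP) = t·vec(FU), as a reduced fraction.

t = 1/3

Choose coordinates M = (0, 0), F = (1, 0), U = (0, 1).
1. N lies on line UM with UN:NM = 2:1 ⇒ N = (0, 1/3)
through N parallel to MF: direction (1, 0); meets FU at P = (2/3, 1/3)
P = F + t·(U−F) with t = 1/3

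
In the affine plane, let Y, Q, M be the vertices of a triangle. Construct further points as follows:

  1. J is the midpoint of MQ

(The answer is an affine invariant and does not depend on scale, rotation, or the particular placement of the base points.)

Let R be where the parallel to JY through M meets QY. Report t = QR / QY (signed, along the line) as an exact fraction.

t = 2

Assign Y = (0, 0), Q = (1, 0), M = (0, 1) — the answer is frame-independent, so this choice is without loss of generality.
1. J is the midpoint of MQ ⇒ J = (1/2, 1/2)
through M parallel to JY: direction (-1/2, -1/2); meets QY at R = (-1, 0)
R = Q + t·(Y−Q) with t = 2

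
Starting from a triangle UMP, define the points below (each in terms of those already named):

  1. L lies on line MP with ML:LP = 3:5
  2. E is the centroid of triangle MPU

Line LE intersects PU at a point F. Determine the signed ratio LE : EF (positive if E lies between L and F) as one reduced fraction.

Set U = (0, 0), M = (1, 0), P = (0, 1); any affine frame gives the same invariant.
1. L lies on line MP with ML:LP = 3:5 ⇒ L = (5/8, 3/8)
2. E is the centroid of triangle MPU ⇒ E = (1/3, 1/3)
line LE meets PU at F = (0, 2/7)
E = L + t·(F−L) with t = 7/15, so LE:EF = 7/15:8/15

LE:EF = 7/8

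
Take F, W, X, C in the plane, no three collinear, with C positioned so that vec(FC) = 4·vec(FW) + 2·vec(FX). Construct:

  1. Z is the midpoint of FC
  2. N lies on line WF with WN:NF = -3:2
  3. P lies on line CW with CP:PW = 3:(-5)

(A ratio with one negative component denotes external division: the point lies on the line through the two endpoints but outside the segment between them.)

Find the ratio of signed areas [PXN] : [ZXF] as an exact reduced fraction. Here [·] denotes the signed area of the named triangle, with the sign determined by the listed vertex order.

[PXN]:[ZXF] = 1/4

Set F = (0, 0), W = (1, 0), X = (0, 1), C = (4, 2); any affine frame gives the same invariant.
1. Z is the midpoint of FC ⇒ Z = (2, 1)
2. N lies on line WF with WN:NF = -3:2 ⇒ N = (-2, 0)
3. P lies on line CW with CP:PW = 3:(-5) ⇒ P = (17/2, 5)
2·[PXN] = 1/2, 2·[ZXF] = 2
[PXN]:[ZXF] = 1/2:2 = 1/4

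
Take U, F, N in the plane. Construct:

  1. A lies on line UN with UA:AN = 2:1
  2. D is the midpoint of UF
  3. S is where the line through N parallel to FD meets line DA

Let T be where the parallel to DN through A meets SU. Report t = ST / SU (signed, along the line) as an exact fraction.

t = -1/3

Work in coordinates with U = (0, 0), F = (1, 0), N = (0, 1).
1. A lies on line UN with UA:AN = 2:1 ⇒ A = (0, 2/3)
2. D is the midpoint of UF ⇒ D = (1/2, 0)
3. S is where the line through N parallel to FD meets line DA ⇒ S = (-1/4, 1)
through A parallel to DN: direction (-1/2, 1); meets SU at T = (-1/3, 4/3)
T = S + t·(U−S) with t = -1/3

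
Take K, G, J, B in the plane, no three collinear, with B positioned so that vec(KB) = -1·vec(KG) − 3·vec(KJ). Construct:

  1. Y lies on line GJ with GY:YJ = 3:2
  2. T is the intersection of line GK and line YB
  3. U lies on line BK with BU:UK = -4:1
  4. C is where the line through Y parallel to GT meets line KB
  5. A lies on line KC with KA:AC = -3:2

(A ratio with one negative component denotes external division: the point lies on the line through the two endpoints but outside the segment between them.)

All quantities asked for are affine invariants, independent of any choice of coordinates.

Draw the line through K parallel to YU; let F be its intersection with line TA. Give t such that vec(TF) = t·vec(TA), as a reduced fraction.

Work in coordinates with K = (0, 0), G = (1, 0), J = (0, 1), B = (-1, -3).
1. Y lies on line GJ with GY:YJ = 3:2 ⇒ Y = (2/5, 3/5)
2. T is the intersection of line GK and line YB ⇒ T = (1/6, 0)
3. U lies on line BK with BU:UK = -4:1 ⇒ U = (1/3, 1)
4. C is where the line through Y parallel to GT meets line KB ⇒ C = (1/5, 3/5)
5. A lies on line KC with KA:AC = -3:2 ⇒ A = (3/5, 9/5)
through K parallel to YU: direction (-1/15, 2/5); meets TA at F = (3/44, -9/22)
F = T + t·(A−T) with t = -5/22

t = -5/22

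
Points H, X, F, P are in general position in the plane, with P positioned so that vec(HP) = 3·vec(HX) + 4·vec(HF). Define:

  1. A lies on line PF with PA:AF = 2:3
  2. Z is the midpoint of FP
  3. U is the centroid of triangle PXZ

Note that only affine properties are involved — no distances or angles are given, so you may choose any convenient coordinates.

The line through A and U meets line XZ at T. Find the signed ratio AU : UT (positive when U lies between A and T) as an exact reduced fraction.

AU:UT = -2/5

Work in coordinates with H = (0, 0), X = (1, 0), F = (0, 1), P = (3, 4).
1. A lies on line PF with PA:AF = 2:3 ⇒ A = (9/5, 14/5)
2. Z is the midpoint of FP ⇒ Z = (3/2, 5/2)
3. U is the centroid of triangle PXZ ⇒ U = (11/6, 13/6)
line AU meets XZ at T = (7/4, 15/4)
U = A + t·(T−A) with t = -2/3, so AU:UT = -2/3:5/3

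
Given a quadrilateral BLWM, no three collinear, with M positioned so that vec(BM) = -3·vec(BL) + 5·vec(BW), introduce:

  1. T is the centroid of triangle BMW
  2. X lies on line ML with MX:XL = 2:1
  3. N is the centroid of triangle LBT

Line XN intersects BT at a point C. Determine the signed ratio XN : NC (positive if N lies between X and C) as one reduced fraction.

Choose coordinates B = (0, 0), L = (1, 0), W = (0, 1), M = (-3, 5).
1. T is the centroid of triangle BMW ⇒ T = (-1, 2)
2. X lies on line ML with MX:XL = 2:1 ⇒ X = (-1/3, 5/3)
3. N is the centroid of triangle LBT ⇒ N = (0, 2/3)
line XN meets BT at C = (2/3, -4/3)
N = X + t·(C−X) with t = 1/3, so XN:NC = 1/3:2/3

XN:NC = 1/2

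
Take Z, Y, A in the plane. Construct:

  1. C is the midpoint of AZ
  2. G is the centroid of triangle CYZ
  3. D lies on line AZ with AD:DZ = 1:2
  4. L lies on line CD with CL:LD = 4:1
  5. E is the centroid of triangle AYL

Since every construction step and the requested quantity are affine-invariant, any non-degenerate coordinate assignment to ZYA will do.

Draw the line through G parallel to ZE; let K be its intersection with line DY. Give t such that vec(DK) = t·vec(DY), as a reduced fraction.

Assign Z = (0, 0), Y = (1, 0), A = (0, 1) — the answer is frame-independent, so this choice is without loss of generality.
1. C is the midpoint of AZ ⇒ C = (0, 1/2)
2. G is the centroid of triangle CYZ ⇒ G = (1/3, 1/6)
3. D lies on line AZ with AD:DZ = 1:2 ⇒ D = (0, 2/3)
4. L lies on line CD with CL:LD = 4:1 ⇒ L = (0, 19/30)
5. E is the centroid of triangle AYL ⇒ E = (1/3, 49/90)
through G parallel to ZE: direction (1/3, 49/90); meets DY at K = (94/207, 226/621)
K = D + t·(Y−D) with t = 94/207

t = 94/207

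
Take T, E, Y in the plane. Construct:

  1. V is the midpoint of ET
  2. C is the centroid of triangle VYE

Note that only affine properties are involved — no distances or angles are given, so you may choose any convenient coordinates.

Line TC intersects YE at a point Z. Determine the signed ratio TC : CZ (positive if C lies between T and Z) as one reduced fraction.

TC:CZ = 5

Assign T = (0, 0), E = (1, 0), Y = (0, 1) — the answer is frame-independent, so this choice is without loss of generality.
1. V is the midpoint of ET ⇒ V = (1/2, 0)
2. C is the centroid of triangle VYE ⇒ C = (1/2, 1/3)
line TC meets YE at Z = (3/5, 2/5)
C = T + t·(Z−T) with t = 5/6, so TC:CZ = 5/6:1/6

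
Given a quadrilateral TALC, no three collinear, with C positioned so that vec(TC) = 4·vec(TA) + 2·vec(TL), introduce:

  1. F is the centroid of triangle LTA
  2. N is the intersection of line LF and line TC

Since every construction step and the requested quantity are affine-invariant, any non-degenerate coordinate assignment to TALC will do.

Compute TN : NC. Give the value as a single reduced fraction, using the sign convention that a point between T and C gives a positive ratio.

Choose coordinates T = (0, 0), A = (1, 0), L = (0, 1), C = (4, 2).
1. F is the centroid of triangle LTA ⇒ F = (1/3, 1/3)
2. N is the intersection of line LF and line TC ⇒ N = (2/5, 1/5)
N = T + t·(C−T) with t = 1/10, so TN:NC = t:(1−t) = 1/10:9/10

TN:NC = 1/9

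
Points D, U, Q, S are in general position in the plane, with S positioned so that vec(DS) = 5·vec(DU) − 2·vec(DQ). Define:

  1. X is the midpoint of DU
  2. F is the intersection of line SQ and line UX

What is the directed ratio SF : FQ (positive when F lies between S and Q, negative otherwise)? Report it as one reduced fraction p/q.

SF:FQ = 2

Set D = (0, 0), U = (1, 0), Q = (0, 1), S = (5, -2); any affine frame gives the same invariant.
1. X is the midpoint of DU ⇒ X = (1/2, 0)
2. F is the intersection of line SQ and line UX ⇒ F = (5/3, 0)
F = S + t·(Q−S) with t = 2/3, so SF:FQ = t:(1−t) = 2/3:1/3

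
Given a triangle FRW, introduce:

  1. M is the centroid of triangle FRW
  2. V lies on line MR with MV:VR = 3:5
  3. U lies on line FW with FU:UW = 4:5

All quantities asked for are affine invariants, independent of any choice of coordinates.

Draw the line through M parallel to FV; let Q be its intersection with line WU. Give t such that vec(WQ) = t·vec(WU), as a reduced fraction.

Work in coordinates with F = (0, 0), R = (1, 0), W = (0, 1).
1. M is the centroid of triangle FRW ⇒ M = (1/3, 1/3)
2. V lies on line MR with MV:VR = 3:5 ⇒ V = (7/12, 5/24)
3. U lies on line FW with FU:UW = 4:5 ⇒ U = (0, 4/9)
through M parallel to FV: direction (7/12, 5/24); meets WU at Q = (0, 3/14)
Q = W + t·(U−W) with t = 99/70

t = 99/70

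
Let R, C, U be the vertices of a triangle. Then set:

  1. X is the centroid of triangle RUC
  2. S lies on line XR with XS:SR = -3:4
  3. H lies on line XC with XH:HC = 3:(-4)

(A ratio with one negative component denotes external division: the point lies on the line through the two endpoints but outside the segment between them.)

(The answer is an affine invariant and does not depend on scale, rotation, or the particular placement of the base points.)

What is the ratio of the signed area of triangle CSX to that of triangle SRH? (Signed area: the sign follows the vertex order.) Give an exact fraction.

Choose coordinates R = (0, 0), C = (1, 0), U = (0, 1).
1. X is the centroid of triangle RUC ⇒ X = (1/3, 1/3)
2. S lies on line XR with XS:SR = -3:4 ⇒ S = (4/3, 4/3)
3. H lies on line XC with XH:HC = 3:(-4) ⇒ H = (-5/3, 4/3)
2·[CSX] = 1, 2·[SRH] = -4
[CSX]:[SRH] = 1:-4 = -1/4

[CSX]:[SRH] = -1/4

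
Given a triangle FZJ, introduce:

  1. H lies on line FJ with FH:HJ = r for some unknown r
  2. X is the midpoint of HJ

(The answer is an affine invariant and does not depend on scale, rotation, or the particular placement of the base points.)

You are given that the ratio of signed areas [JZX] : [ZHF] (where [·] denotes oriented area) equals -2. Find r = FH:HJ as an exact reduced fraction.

Set F = (0, 0), Z = (1, 0), J = (0, 1); any affine frame gives the same invariant.
1. With FH:HJ = r, write λ = r/(r+1) so H = F + λ·(J−F); H is affine-linear in λ
2. X is the midpoint of HJ ⇒ X is an affine combination of earlier points and hence also affine-linear in λ
Every point depending on H is an affine combination of H and λ-independent points, so each such coordinate is linear in λ; the λ² term in each signed area is a multiple of (J−F)×(J−F) = 0, so 2·[JZX] and 2·[ZHF] are each linear in λ. Evaluating at λ=0 and λ=1:
  2·[JZX] = 1/2·λ − 1/2,   2·[ZHF] = λ
So [JZX]:[ZHF] = (1/2·λ − 1/2) / (λ). Setting this equal to -2:
  1/2·λ − 1/2 = -2·(λ)  ⇒  λ = 1/5
Then r = λ/(1−λ) = (1/5)/(4/5) = 1/4. Check: with r = 1/4, H = (0, 1/5) and [JZX]:[ZHF] = -2 as required.

r = 1/4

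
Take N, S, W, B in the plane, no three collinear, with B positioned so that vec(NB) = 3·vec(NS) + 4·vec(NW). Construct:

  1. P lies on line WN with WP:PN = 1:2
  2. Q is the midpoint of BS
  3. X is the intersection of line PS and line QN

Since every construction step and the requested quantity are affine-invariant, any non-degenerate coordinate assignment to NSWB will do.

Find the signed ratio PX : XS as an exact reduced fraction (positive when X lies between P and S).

PX:XS = 2/3

Work in coordinates with N = (0, 0), S = (1, 0), W = (0, 1), B = (3, 4).
1. P lies on line WN with WP:PN = 1:2 ⇒ P = (0, 2/3)
2. Q is the midpoint of BS ⇒ Q = (2, 2)
3. X is the intersection of line PS and line QN ⇒ X = (2/5, 2/5)
X = P + t·(S−P) with t = 2/5, so PX:XS = t:(1−t) = 2/5:3/5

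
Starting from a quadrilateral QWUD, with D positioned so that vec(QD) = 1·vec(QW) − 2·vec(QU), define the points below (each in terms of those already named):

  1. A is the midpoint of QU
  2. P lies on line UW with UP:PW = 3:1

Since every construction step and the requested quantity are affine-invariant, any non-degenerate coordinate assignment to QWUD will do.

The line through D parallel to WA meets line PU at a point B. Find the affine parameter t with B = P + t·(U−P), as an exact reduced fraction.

t = -17/3

Choose coordinates Q = (0, 0), W = (1, 0), U = (0, 1), D = (1, -2).
1. A is the midpoint of QU ⇒ A = (0, 1/2)
2. P lies on line UW with UP:PW = 3:1 ⇒ P = (3/4, 1/4)
through D parallel to WA: direction (-1, 1/2); meets PU at B = (5, -4)
B = P + t·(U−P) with t = -17/3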